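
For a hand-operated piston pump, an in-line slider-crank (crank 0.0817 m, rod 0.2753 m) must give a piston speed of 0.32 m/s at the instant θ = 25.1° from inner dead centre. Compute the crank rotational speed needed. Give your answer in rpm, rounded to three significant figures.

For an in-line slider-crank, |v_piston| = rω|sinθ|·[1 + r cosθ/√(L² − r² sin²θ)].
With r = 0.0817 m, L = 0.2753 m, θ = 25.1°: the bracketed kinematic factor |dx/dθ| = 0.044046 m.
ω = v/|dx/dθ| = 0.32/0.044046 = 7.2652 rad/s.
N = 60ω/(2π) = 69.377 rpm.

69.4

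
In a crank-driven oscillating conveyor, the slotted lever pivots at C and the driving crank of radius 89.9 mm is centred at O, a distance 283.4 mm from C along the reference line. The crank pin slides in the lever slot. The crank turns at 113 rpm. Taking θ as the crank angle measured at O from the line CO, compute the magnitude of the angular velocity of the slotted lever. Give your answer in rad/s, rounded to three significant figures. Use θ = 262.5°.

0.689

ω = 11.83 rad/s (from 113 rpm).
Crank pin A relative to C: A = (d + r cosθ, r sinθ); lever angle φ = atan2(r sinθ, d + r cosθ).
Differentiating tanφ: φ̇ = rω(d cosθ + r)/(d² + r² + 2dr cosθ).
d² + r² + 2dr cosθ = |CA|² = 0.0817466 m²;  d cosθ + r = +0.052909 m.
|ω_lever| = |0.0899·11.83·+0.052909| / 0.0817466 = 0.68853 rad/s.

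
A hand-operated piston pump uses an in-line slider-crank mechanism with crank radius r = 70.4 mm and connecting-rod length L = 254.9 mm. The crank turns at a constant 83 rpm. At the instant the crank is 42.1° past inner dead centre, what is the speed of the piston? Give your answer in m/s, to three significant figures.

0.496

ω = 2π·83/60 = 8.692 rad/s
For an in-line slider-crank, x = r cosθ + √(L² − r² sin²θ), so v = −rω sinθ·[1 + r cosθ/√(L² − r² sin²θ)].
With r = 0.0704 m, L = 0.2549 m, θ = 42.1°: √(L² − r² sin²θ) = 0.25049 m.
v = −0.0704·8.692·0.67043·[1 + 0.0704·0.74198/0.25049] = -0.49578 m/s.
|v| = 0.49578 m/s.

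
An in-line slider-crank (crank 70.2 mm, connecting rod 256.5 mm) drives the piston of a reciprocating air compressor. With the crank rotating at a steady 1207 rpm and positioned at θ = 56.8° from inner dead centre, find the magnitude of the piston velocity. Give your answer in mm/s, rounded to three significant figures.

8570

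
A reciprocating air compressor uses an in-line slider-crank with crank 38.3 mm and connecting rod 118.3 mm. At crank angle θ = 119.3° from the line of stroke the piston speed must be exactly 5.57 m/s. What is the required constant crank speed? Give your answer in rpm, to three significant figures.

1910

For an in-line slider-crank, |v_piston| = rω|sinθ|·[1 + r cosθ/√(L² − r² sin²θ)].
With r = 0.0383 m, L = 0.1183 m, θ = 119.3°: the bracketed kinematic factor |dx/dθ| = 0.027884 m.
ω = v/|dx/dθ| = 5.57/0.027884 = 199.76 rad/s.
N = 60ω/(2π) = 1907.5 rpm.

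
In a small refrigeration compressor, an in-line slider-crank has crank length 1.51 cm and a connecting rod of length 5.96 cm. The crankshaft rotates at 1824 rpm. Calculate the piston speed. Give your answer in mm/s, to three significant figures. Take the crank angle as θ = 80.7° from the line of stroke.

2970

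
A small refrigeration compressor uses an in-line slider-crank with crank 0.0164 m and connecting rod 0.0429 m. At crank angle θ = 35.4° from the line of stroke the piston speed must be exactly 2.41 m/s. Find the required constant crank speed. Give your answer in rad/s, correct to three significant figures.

192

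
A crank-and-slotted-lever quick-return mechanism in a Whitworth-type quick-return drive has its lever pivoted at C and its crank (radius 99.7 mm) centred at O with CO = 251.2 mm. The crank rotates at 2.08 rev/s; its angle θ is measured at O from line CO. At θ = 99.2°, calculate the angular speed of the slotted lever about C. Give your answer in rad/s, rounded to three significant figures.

1.19

ω = 13.07 rad/s (from 2.08 rev/s).
Crank pin A relative to C: A = (d + r cosθ, r sinθ); lever angle φ = atan2(r sinθ, d + r cosθ).
Differentiating tanφ: φ̇ = rω(d cosθ + r)/(d² + r² + 2dr cosθ).
d² + r² + 2dr cosθ = |CA|² = 0.0650332 m²;  d cosθ + r = +0.059538 m.
|ω_lever| = |0.0997·13.07·+0.059538| / 0.0650332 = 1.1929 rad/s.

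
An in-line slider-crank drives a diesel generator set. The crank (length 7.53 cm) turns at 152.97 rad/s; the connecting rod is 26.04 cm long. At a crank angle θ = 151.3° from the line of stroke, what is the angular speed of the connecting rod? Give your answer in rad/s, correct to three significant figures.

ω = 153 rad/s
The rod makes angle φ with the slider axis where L sinφ = r sinθ; differentiating, L cosφ·φ̇ = r ω cosθ.
L cosφ = √(L² − r² sin²θ) = 0.25788 m.
|ω_rod| = r ω |cosθ| / √(L² − r² sin²θ) = 0.0753·153·0.87715/0.25788 = 39.18 rad/s.

39.2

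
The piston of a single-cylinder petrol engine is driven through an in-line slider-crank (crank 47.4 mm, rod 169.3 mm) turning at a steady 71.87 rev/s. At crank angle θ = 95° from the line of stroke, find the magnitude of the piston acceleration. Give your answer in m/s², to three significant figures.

ω = 2π·71.9 = 451.6 rad/s
x(θ) = r cosθ + √(L² − r² sin²θ); with ω constant, a = ω²·d²x/dθ².
d²x/dθ² = −r cosθ − r²(cos2θ)/√u − r⁴ sin²2θ/(4u^{3/2}),  u = L² − r² sin²θ = 0.0264328 m².
Substituting r = 0.0474 m, L = 0.1693 m, θ = 95°: d²x/dθ² = +0.017732 m.
a = ω²·d²x/dθ² = (451.6)²·(+0.017732) = +3615.8 m/s²;  |a| = 3615.8 m/s².

3620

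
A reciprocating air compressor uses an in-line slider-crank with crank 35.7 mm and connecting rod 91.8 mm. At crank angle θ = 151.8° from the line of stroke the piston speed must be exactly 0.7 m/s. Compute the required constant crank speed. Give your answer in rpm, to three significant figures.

608

For an in-line slider-crank, |v_piston| = rω|sinθ|·[1 + r cosθ/√(L² − r² sin²θ)].
With r = 0.0357 m, L = 0.0918 m, θ = 151.8°: the bracketed kinematic factor |dx/dθ| = 0.010988 m.
ω = v/|dx/dθ| = 0.7/0.010988 = 63.706 rad/s.
N = 60ω/(2π) = 608.34 rpm.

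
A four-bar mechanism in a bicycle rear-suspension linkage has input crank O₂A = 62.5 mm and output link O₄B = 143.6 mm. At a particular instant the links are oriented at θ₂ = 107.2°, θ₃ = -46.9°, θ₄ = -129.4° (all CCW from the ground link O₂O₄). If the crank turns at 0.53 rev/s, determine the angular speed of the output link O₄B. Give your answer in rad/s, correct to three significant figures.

0.639

ω₂ = 3.33 rad/s (from 0.53 rev/s).
Differentiating the loop-closure r₂e^{iθ₂}+r₃e^{iθ₃}=r₁+r₄e^{iθ₄} gives r₂ω₂e^{iθ₂}+r₃ω₃e^{iθ₃}=r₄ω₄e^{iθ₄}.
Eliminating the other unknown: ω₄ = r₂ω₂ sin(θ₂−θ₃) / [r₄ sin(θ₄−θ₃)].
Numerator sine = +0.43680; denominator sine = -0.99144.
Result = 0.0625·3.33·(+0.43680) / (0.1436·(-0.99144)) = -0.63855 rad/s; magnitude 0.63855 rad/s.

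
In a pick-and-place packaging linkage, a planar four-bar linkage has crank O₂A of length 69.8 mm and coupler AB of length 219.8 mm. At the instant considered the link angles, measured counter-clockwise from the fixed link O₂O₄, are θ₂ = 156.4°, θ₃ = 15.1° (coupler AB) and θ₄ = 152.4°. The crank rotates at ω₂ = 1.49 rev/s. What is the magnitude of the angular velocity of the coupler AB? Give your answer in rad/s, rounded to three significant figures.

ω₂ = 9.362 rad/s (from 1.49 rev/s).
Differentiating the loop-closure r₂e^{iθ₂}+r₃e^{iθ₃}=r₁+r₄e^{iθ₄} gives r₂ω₂e^{iθ₂}+r₃ω₃e^{iθ₃}=r₄ω₄e^{iθ₄}.
Eliminating the other unknown: ω₃ = r₂ω₂ sin(θ₄−θ₂) / [r₃ sin(θ₃−θ₄)].
Numerator sine = -0.06976; denominator sine = -0.67816.
Result = 0.0698·9.362·(-0.06976) / (0.2198·(-0.67816)) = +0.30581 rad/s; magnitude 0.30581 rad/s.

0.306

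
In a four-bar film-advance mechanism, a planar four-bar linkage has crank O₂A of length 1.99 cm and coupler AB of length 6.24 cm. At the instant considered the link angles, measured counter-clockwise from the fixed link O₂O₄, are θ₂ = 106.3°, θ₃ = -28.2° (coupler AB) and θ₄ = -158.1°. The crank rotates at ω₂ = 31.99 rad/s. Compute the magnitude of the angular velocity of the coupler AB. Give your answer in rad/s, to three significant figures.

ω₂ = 31.99 rad/s
Differentiating the loop-closure r₂e^{iθ₂}+r₃e^{iθ₃}=r₁+r₄e^{iθ₄} gives r₂ω₂e^{iθ₂}+r₃ω₃e^{iθ₃}=r₄ω₄e^{iθ₄}.
Eliminating the other unknown: ω₃ = r₂ω₂ sin(θ₄−θ₂) / [r₃ sin(θ₃−θ₄)].
Numerator sine = +0.99523; denominator sine = +0.76717.
Result = 0.0199·31.99·(+0.99523) / (0.0624·(+0.76717)) = +13.235 rad/s; magnitude 13.235 rad/s.

13.2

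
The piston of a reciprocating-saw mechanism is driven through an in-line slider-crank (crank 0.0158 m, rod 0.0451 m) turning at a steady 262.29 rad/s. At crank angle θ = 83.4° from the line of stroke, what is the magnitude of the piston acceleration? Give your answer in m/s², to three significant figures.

270

ω = 262.3 rad/s
x(θ) = r cosθ + √(L² − r² sin²θ); with ω constant, a = ω²·d²x/dθ².
d²x/dθ² = −r cosθ − r²(cos2θ)/√u − r⁴ sin²2θ/(4u^{3/2}),  u = L² − r² sin²θ = 0.00178767 m².
Substituting r = 0.0158 m, L = 0.0451 m, θ = 83.4°: d²x/dθ² = +0.0039216 m.
a = ω²·d²x/dθ² = (262.3)²·(+0.0039216) = +269.79 m/s²;  |a| = 269.79 m/s².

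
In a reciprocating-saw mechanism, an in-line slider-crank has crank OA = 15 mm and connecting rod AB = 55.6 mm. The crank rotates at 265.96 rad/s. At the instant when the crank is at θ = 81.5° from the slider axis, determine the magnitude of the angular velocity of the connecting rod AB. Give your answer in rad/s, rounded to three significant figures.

ω = 266 rad/s
The rod makes angle φ with the slider axis where L sinφ = r sinθ; differentiating, L cosφ·φ̇ = r ω cosθ.
L cosφ = √(L² − r² sin²θ) = 0.053584 m.
|ω_rod| = r ω |cosθ| / √(L² − r² sin²θ) = 0.015·266·0.14781/0.053584 = 11.005 rad/s.

11.0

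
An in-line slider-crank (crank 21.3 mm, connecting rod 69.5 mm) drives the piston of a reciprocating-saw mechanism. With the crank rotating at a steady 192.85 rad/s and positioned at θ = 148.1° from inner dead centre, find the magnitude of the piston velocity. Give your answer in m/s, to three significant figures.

ω = 192.8 rad/s
For an in-line slider-crank, x = r cosθ + √(L² − r² sin²θ), so v = −rω sinθ·[1 + r cosθ/√(L² − r² sin²θ)].
With r = 0.0213 m, L = 0.0695 m, θ = 148.1°: √(L² − r² sin²θ) = 0.068582 m.
v = −0.0213·192.8·0.52844·[1 + 0.0213·-0.84897/0.068582] = -1.5983 m/s.
|v| = 1.5983 m/s.

1.60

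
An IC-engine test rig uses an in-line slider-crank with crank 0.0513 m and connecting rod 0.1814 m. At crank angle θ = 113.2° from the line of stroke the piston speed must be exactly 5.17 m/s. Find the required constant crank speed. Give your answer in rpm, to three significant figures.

1180

For an in-line slider-crank, |v_piston| = rω|sinθ|·[1 + r cosθ/√(L² − r² sin²θ)].
With r = 0.0513 m, L = 0.1814 m, θ = 113.2°: the bracketed kinematic factor |dx/dθ| = 0.041712 m.
ω = v/|dx/dθ| = 5.17/0.041712 = 123.95 rad/s.
N = 60ω/(2π) = 1183.6 rpm.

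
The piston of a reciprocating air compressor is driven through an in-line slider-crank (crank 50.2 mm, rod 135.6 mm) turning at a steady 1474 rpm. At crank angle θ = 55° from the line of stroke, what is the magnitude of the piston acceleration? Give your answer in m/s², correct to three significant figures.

543

ω = 2π·1474/60 = 154.4 rad/s
x(θ) = r cosθ + √(L² − r² sin²θ); with ω constant, a = ω²·d²x/dθ².
d²x/dθ² = −r cosθ − r²(cos2θ)/√u − r⁴ sin²2θ/(4u^{3/2}),  u = L² − r² sin²θ = 0.0166964 m².
Substituting r = 0.0502 m, L = 0.1356 m, θ = 55°: d²x/dθ² = -0.022773 m.
a = ω²·d²x/dθ² = (154.4)²·(-0.022773) = -542.59 m/s²;  |a| = 542.59 m/s².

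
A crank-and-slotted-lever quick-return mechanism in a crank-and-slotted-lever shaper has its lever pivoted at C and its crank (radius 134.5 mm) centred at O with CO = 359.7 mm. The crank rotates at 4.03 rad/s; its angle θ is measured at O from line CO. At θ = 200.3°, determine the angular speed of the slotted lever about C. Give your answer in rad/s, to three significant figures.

ω = 4.03 rad/s
Crank pin A relative to C: A = (d + r cosθ, r sinθ); lever angle φ = atan2(r sinθ, d + r cosθ).
Differentiating tanφ: φ̇ = rω(d cosθ + r)/(d² + r² + 2dr cosθ).
d² + r² + 2dr cosθ = |CA|² = 0.0567249 m²;  d cosθ + r = -0.20286 m.
|ω_lever| = |0.1345·4.03·-0.20286| / 0.0567249 = 1.9384 rad/s.

1.94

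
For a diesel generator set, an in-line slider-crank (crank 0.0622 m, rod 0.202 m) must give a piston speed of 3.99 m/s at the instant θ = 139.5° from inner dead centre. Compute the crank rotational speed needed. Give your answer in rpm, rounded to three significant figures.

For an in-line slider-crank, |v_piston| = rω|sinθ|·[1 + r cosθ/√(L² − r² sin²θ)].
With r = 0.0622 m, L = 0.202 m, θ = 139.5°: the bracketed kinematic factor |dx/dθ| = 0.030742 m.
ω = v/|dx/dθ| = 3.99/0.030742 = 129.79 rad/s.
N = 60ω/(2π) = 1239.4 rpm.

1240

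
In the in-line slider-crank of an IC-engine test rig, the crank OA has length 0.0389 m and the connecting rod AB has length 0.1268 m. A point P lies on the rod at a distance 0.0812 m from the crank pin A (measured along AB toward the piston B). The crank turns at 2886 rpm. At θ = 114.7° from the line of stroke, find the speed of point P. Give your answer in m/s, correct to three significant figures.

ω = 302.2 rad/s.  Crank-pin speed |V_A| = rω = 11.756 m/s, perpendicular to OA.
Rod angle: sinφ = −(r/L) sinθ ⇒ φ = -16.183°; ω_rod = −rω cosθ/√(L²−r²sin²θ) = +40.342 rad/s.
V_P = V_A + ω_rod × AP, with AP = 0.0812 m along the rod.
Components: V_Px = −rω sinθ − a·ω_rod·sinφ = -9.7678 m/s;  V_Py = rω cosθ + a·ω_rod·cosφ = -1.7667 m/s.
|V_P| = √(V_Px² + V_Py²) = 9.9263 m/s.

9.93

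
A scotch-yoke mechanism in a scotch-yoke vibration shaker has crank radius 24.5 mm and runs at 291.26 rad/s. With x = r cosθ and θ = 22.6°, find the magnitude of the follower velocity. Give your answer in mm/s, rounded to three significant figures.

2740

ω = 291.3 rad/s
x = r cosθ ⇒ ẋ = −rω sinθ.
|v| = rω|sinθ| = 0.0245·291.3·|sin 22.6°| = 2.7423 m/s = 2742.3 mm/s.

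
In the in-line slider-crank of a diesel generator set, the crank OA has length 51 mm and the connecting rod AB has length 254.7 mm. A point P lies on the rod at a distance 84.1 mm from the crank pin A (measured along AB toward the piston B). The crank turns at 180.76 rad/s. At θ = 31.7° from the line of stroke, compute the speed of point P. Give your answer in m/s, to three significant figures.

ω = 180.8 rad/s.  Crank-pin speed |V_A| = rω = 9.2188 m/s, perpendicular to OA.
Rod angle: sinφ = −(r/L) sinθ ⇒ φ = -6.040°; ω_rod = −rω cosθ/√(L²−r²sin²θ) = -30.967 rad/s.
V_P = V_A + ω_rod × AP, with AP = 0.0841 m along the rod.
Components: V_Px = −rω sinθ − a·ω_rod·sinφ = -5.1182 m/s;  V_Py = rω cosθ + a·ω_rod·cosφ = +5.2536 m/s.
|V_P| = √(V_Px² + V_Py²) = 7.3346 m/s.

7.33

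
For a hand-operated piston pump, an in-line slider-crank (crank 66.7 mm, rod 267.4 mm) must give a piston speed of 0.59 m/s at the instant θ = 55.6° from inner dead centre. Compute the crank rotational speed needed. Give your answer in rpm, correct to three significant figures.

89.5

For an in-line slider-crank, |v_piston| = rω|sinθ|·[1 + r cosθ/√(L² − r² sin²θ)].
With r = 0.0667 m, L = 0.2674 m, θ = 55.6°: the bracketed kinematic factor |dx/dθ| = 0.062961 m.
ω = v/|dx/dθ| = 0.59/0.062961 = 9.3709 rad/s.
N = 60ω/(2π) = 89.486 rpm.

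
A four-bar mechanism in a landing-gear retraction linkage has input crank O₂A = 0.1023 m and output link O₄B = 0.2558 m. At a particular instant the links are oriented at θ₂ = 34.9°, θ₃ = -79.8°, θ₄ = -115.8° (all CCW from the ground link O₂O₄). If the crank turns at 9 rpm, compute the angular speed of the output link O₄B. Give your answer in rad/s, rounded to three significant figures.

ω₂ = 0.9425 rad/s (from 9 rpm).
Differentiating the loop-closure r₂e^{iθ₂}+r₃e^{iθ₃}=r₁+r₄e^{iθ₄} gives r₂ω₂e^{iθ₂}+r₃ω₃e^{iθ₃}=r₄ω₄e^{iθ₄}.
Eliminating the other unknown: ω₄ = r₂ω₂ sin(θ₂−θ₃) / [r₄ sin(θ₄−θ₃)].
Numerator sine = +0.90851; denominator sine = -0.58779.
Result = 0.1023·0.9425·(+0.90851) / (0.2558·(-0.58779)) = -0.58258 rad/s; magnitude 0.58258 rad/s.

0.583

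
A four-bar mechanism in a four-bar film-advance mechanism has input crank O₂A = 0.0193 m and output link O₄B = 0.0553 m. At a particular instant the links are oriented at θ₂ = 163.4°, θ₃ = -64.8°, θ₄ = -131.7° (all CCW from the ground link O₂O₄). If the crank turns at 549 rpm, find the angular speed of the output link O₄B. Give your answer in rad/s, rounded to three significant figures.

ω₂ = 57.49 rad/s (from 549 rpm).
Differentiating the loop-closure r₂e^{iθ₂}+r₃e^{iθ₃}=r₁+r₄e^{iθ₄} gives r₂ω₂e^{iθ₂}+r₃ω₃e^{iθ₃}=r₄ω₄e^{iθ₄}.
Eliminating the other unknown: ω₄ = r₂ω₂ sin(θ₂−θ₃) / [r₄ sin(θ₄−θ₃)].
Numerator sine = -0.74548; denominator sine = -0.91982.
Result = 0.0193·57.49·(-0.74548) / (0.0553·(-0.91982)) = +16.262 rad/s; magnitude 16.262 rad/s.

16.3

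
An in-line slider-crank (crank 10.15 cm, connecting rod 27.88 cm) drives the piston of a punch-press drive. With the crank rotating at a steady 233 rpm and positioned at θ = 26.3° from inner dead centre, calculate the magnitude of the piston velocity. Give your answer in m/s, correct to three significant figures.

ω = 2π·233/60 = 24.4 rad/s
For an in-line slider-crank, x = r cosθ + √(L² − r² sin²θ), so v = −rω sinθ·[1 + r cosθ/√(L² − r² sin²θ)].
With r = 0.1015 m, L = 0.2788 m, θ = 26.3°: √(L² − r² sin²θ) = 0.27515 m.
v = −0.1015·24.4·0.44307·[1 + 0.1015·0.89649/0.27515] = -1.4602 m/s.
|v| = 1.4602 m/s.

1.46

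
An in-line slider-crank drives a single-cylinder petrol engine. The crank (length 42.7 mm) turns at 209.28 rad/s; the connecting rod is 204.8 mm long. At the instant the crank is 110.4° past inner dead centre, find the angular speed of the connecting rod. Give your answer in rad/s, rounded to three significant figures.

15.5

ω = 209.3 rad/s
The rod makes angle φ with the slider axis where L sinφ = r sinθ; differentiating, L cosφ·φ̇ = r ω cosθ.
L cosφ = √(L² − r² sin²θ) = 0.20085 m.
|ω_rod| = r ω |cosθ| / √(L² − r² sin²θ) = 0.0427·209.3·0.34857/0.20085 = 15.509 rad/s.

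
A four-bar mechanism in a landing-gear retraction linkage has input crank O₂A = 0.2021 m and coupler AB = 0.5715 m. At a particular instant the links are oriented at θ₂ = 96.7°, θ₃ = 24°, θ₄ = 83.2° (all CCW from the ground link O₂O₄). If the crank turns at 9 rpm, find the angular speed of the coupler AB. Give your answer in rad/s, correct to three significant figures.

0.0906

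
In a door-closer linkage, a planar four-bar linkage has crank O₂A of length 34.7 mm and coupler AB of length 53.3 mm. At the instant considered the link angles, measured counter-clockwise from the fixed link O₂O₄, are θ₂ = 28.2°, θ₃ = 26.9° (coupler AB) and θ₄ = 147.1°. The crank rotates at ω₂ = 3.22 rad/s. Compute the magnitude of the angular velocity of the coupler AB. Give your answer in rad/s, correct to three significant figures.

2.12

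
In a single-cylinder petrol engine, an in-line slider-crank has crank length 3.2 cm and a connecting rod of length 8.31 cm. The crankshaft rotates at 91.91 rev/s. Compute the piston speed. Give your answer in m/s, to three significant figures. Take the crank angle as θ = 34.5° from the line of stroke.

ω = 2π·91.9 = 577.5 rad/s
For an in-line slider-crank, x = r cosθ + √(L² − r² sin²θ), so v = −rω sinθ·[1 + r cosθ/√(L² − r² sin²θ)].
With r = 0.032 m, L = 0.0831 m, θ = 34.5°: √(L² − r² sin²θ) = 0.081099 m.
v = −0.032·577.5·0.56641·[1 + 0.032·0.82413/0.081099] = -13.871 m/s.
|v| = 13.871 m/s.

13.9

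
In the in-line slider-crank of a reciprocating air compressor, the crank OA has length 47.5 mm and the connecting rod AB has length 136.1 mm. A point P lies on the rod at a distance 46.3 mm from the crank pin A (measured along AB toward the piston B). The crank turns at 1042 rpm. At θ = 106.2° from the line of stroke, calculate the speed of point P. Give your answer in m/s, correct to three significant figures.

4.90

ω = 109.1 rad/s.  Crank-pin speed |V_A| = rω = 5.1831 m/s, perpendicular to OA.
Rod angle: sinφ = −(r/L) sinθ ⇒ φ = -19.582°; ω_rod = −rω cosθ/√(L²−r²sin²θ) = +11.277 rad/s.
V_P = V_A + ω_rod × AP, with AP = 0.0463 m along the rod.
Components: V_Px = −rω sinθ − a·ω_rod·sinφ = -4.8023 m/s;  V_Py = rω cosθ + a·ω_rod·cosφ = -0.95411 m/s.
|V_P| = √(V_Px² + V_Py²) = 4.8962 m/s.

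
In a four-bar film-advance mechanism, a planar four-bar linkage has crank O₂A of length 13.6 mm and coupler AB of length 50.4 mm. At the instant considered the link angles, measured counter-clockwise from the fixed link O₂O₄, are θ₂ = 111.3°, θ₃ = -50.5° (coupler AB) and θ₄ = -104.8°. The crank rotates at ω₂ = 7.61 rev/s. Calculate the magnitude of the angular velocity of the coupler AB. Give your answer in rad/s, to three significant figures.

9.36

ω₂ = 47.82 rad/s (from 7.61 rev/s).
Differentiating the loop-closure r₂e^{iθ₂}+r₃e^{iθ₃}=r₁+r₄e^{iθ₄} gives r₂ω₂e^{iθ₂}+r₃ω₃e^{iθ₃}=r₄ω₄e^{iθ₄}.
Eliminating the other unknown: ω₃ = r₂ω₂ sin(θ₄−θ₂) / [r₃ sin(θ₃−θ₄)].
Numerator sine = +0.58920; denominator sine = +0.81208.
Result = 0.0136·47.82·(+0.58920) / (0.0504·(+0.81208)) = +9.3612 rad/s; magnitude 9.3612 rad/s.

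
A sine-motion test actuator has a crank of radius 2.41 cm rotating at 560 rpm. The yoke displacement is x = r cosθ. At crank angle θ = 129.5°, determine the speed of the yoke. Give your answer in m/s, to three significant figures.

1.09

ω = 58.64 rad/s (from 560 rpm).
x = r cosθ ⇒ ẋ = −rω sinθ.
|v| = rω|sinθ| = 0.0241·58.64·|sin 129.5°| = 1.0905 m/s.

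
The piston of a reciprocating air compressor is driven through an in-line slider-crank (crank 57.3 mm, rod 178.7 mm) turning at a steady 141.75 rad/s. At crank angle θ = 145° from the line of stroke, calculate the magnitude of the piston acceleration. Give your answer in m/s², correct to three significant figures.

806

ω = 141.8 rad/s
x(θ) = r cosθ + √(L² − r² sin²θ); with ω constant, a = ω²·d²x/dθ².
d²x/dθ² = −r cosθ − r²(cos2θ)/√u − r⁴ sin²2θ/(4u^{3/2}),  u = L² − r² sin²θ = 0.0308535 m².
Substituting r = 0.0573 m, L = 0.1787 m, θ = 145°: d²x/dθ² = +0.040105 m.
a = ω²·d²x/dθ² = (141.8)²·(+0.040105) = +805.84 m/s²;  |a| = 805.84 m/s².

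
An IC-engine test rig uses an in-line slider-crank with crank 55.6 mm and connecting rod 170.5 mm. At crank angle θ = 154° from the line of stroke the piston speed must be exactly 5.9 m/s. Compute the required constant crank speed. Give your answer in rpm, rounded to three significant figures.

For an in-line slider-crank, |v_piston| = rω|sinθ|·[1 + r cosθ/√(L² − r² sin²θ)].
With r = 0.0556 m, L = 0.1705 m, θ = 154°: the bracketed kinematic factor |dx/dθ| = 0.017156 m.
ω = v/|dx/dθ| = 5.9/0.017156 = 343.91 rad/s.
N = 60ω/(2π) = 3284.1 rpm.

3280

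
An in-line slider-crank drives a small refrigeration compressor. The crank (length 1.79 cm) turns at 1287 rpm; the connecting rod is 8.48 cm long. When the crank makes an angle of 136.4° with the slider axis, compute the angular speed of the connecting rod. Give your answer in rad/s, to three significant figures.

ω = 134.8 rad/s (converted from 1287 rpm).
The rod makes angle φ with the slider axis where L sinφ = r sinθ; differentiating, L cosφ·φ̇ = r ω cosθ.
L cosφ = √(L² − r² sin²θ) = 0.083897 m.
|ω_rod| = r ω |cosθ| / √(L² − r² sin²θ) = 0.0179·134.8·0.72417/0.083897 = 20.824 rad/s.

20.8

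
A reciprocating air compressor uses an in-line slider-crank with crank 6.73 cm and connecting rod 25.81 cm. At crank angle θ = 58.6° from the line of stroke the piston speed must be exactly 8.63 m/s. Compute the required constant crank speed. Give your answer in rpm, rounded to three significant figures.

For an in-line slider-crank, |v_piston| = rω|sinθ|·[1 + r cosθ/√(L² − r² sin²θ)].
With r = 0.0673 m, L = 0.2581 m, θ = 58.6°: the bracketed kinematic factor |dx/dθ| = 0.065449 m.
ω = v/|dx/dθ| = 8.63/0.065449 = 131.86 rad/s.
N = 60ω/(2π) = 1259.2 rpm.

1260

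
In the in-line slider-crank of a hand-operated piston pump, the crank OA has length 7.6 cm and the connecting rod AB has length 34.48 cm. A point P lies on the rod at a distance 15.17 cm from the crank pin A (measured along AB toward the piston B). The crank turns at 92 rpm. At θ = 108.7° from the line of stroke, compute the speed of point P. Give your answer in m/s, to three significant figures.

0.684

ω = 9.634 rad/s.  Crank-pin speed |V_A| = rω = 0.7322 m/s, perpendicular to OA.
Rod angle: sinφ = −(r/L) sinθ ⇒ φ = -12.051°; ω_rod = −rω cosθ/√(L²−r²sin²θ) = +0.69618 rad/s.
V_P = V_A + ω_rod × AP, with AP = 0.1517 m along the rod.
Components: V_Px = −rω sinθ − a·ω_rod·sinφ = -0.6715 m/s;  V_Py = rω cosθ + a·ω_rod·cosφ = -0.13147 m/s.
|V_P| = √(V_Px² + V_Py²) = 0.68425 m/s.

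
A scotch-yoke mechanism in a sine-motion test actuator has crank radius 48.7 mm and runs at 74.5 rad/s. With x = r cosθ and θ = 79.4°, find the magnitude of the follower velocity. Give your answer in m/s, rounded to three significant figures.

3.57

ω = 74.5 rad/s
x = r cosθ ⇒ ẋ = −rω sinθ.
|v| = rω|sinθ| = 0.0487·74.5·|sin 79.4°| = 3.5662 m/s.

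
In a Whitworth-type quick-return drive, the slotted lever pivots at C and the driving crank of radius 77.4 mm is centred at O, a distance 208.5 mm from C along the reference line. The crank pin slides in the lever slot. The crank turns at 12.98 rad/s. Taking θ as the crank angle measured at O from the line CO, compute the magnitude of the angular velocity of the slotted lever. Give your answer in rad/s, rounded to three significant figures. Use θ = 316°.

ω = 12.98 rad/s
Crank pin A relative to C: A = (d + r cosθ, r sinθ); lever angle φ = atan2(r sinθ, d + r cosθ).
Differentiating tanφ: φ̇ = rω(d cosθ + r)/(d² + r² + 2dr cosθ).
d² + r² + 2dr cosθ = |CA|² = 0.0726803 m²;  d cosθ + r = +0.22738 m.
|ω_lever| = |0.0774·12.98·+0.22738| / 0.0726803 = 3.1431 rad/s.

3.14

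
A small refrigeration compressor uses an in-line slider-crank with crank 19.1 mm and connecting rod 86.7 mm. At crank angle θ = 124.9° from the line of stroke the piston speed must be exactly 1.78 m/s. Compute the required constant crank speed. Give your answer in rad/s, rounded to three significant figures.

For an in-line slider-crank, |v_piston| = rω|sinθ|·[1 + r cosθ/√(L² − r² sin²θ)].
With r = 0.0191 m, L = 0.0867 m, θ = 124.9°: the bracketed kinematic factor |dx/dθ| = 0.013657 m.
ω = v/|dx/dθ| = 1.78/0.013657 = 130.33 rad/s.

130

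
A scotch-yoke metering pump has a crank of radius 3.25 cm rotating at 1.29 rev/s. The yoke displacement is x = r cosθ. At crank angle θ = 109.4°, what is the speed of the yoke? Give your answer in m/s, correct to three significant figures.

0.248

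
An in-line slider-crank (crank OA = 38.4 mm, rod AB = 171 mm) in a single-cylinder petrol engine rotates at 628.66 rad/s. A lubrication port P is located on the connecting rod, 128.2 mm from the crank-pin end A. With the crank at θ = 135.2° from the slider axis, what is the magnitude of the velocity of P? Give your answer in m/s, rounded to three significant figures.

ω = 628.7 rad/s.  Crank-pin speed |V_A| = rω = 24.141 m/s, perpendicular to OA.
Rod angle: sinφ = −(r/L) sinθ ⇒ φ = -9.104°; ω_rod = −rω cosθ/√(L²−r²sin²θ) = +101.45 rad/s.
V_P = V_A + ω_rod × AP, with AP = 0.1282 m along the rod.
Components: V_Px = −rω sinθ − a·ω_rod·sinφ = -14.952 m/s;  V_Py = rω cosθ + a·ω_rod·cosφ = -4.2874 m/s.
|V_P| = √(V_Px² + V_Py²) = 15.555 m/s.

15.6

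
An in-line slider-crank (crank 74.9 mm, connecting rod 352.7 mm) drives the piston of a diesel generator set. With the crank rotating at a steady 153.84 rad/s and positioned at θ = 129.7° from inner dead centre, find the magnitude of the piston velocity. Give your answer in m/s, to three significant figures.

ω = 153.8 rad/s
For an in-line slider-crank, x = r cosθ + √(L² − r² sin²θ), so v = −rω sinθ·[1 + r cosθ/√(L² − r² sin²θ)].
With r = 0.0749 m, L = 0.3527 m, θ = 129.7°: √(L² − r² sin²θ) = 0.34796 m.
v = −0.0749·153.8·0.76940·[1 + 0.0749·-0.63877/0.34796] = -7.6465 m/s.
|v| = 7.6465 m/s.

7.65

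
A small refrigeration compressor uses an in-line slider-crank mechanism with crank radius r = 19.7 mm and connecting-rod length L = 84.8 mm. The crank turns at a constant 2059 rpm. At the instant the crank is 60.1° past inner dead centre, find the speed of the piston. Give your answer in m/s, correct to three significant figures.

4.12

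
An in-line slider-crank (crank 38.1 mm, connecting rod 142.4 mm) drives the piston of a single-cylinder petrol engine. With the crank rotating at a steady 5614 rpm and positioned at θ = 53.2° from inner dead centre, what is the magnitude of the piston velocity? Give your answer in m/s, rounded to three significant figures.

20.9

ω = 2π·5614/60 = 587.9 rad/s
For an in-line slider-crank, x = r cosθ + √(L² − r² sin²θ), so v = −rω sinθ·[1 + r cosθ/√(L² − r² sin²θ)].
With r = 0.0381 m, L = 0.1424 m, θ = 53.2°: √(L² − r² sin²θ) = 0.13909 m.
v = −0.0381·587.9·0.80073·[1 + 0.0381·0.59902/0.13909] = -20.878 m/s.
|v| = 20.878 m/s.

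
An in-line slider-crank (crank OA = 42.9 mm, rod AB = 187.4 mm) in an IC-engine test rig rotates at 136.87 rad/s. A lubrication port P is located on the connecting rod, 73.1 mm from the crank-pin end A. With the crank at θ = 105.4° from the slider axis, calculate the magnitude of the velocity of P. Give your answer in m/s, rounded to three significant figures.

5.60

ω = 136.9 rad/s.  Crank-pin speed |V_A| = rω = 5.8717 m/s, perpendicular to OA.
Rod angle: sinφ = −(r/L) sinθ ⇒ φ = -12.750°; ω_rod = −rω cosθ/√(L²−r²sin²θ) = +8.5309 rad/s.
V_P = V_A + ω_rod × AP, with AP = 0.0731 m along the rod.
Components: V_Px = −rω sinθ − a·ω_rod·sinφ = -5.5233 m/s;  V_Py = rω cosθ + a·ω_rod·cosφ = -0.95104 m/s.
|V_P| = √(V_Px² + V_Py²) = 5.6045 m/s.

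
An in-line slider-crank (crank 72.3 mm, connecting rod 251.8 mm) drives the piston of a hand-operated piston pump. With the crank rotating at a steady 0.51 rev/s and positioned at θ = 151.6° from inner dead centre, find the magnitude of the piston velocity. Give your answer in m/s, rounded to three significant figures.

ω = 2π·0.51 = 3.204 rad/s
For an in-line slider-crank, x = r cosθ + √(L² − r² sin²θ), so v = −rω sinθ·[1 + r cosθ/√(L² − r² sin²θ)].
With r = 0.0723 m, L = 0.2518 m, θ = 151.6°: √(L² − r² sin²θ) = 0.24944 m.
v = −0.0723·3.204·0.47562·[1 + 0.0723·-0.87965/0.24944] = -0.082097 m/s.
|v| = 0.082097 m/s.

0.0821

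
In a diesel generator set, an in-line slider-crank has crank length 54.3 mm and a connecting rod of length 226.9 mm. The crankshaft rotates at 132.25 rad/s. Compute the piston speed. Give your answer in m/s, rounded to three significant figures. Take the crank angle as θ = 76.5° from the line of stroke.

7.38

ω = 132.2 rad/s
For an in-line slider-crank, x = r cosθ + √(L² − r² sin²θ), so v = −rω sinθ·[1 + r cosθ/√(L² − r² sin²θ)].
With r = 0.0543 m, L = 0.2269 m, θ = 76.5°: √(L² − r² sin²θ) = 0.22067 m.
v = −0.0543·132.2·0.97237·[1 + 0.0543·0.23345/0.22067] = -7.3839 m/s.
|v| = 7.3839 m/s.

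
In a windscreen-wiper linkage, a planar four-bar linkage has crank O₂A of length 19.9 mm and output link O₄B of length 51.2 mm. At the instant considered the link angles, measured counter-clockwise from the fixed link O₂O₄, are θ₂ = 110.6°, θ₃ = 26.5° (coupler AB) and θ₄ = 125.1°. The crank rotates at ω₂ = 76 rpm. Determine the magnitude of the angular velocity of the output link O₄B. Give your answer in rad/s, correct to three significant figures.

3.11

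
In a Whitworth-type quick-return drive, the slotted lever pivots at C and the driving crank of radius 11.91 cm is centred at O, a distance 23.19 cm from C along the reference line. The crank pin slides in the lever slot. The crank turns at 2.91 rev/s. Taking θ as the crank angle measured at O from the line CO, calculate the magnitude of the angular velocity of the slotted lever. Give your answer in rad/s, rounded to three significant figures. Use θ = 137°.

ω = 18.28 rad/s (from 2.91 rev/s).
Crank pin A relative to C: A = (d + r cosθ, r sinθ); lever angle φ = atan2(r sinθ, d + r cosθ).
Differentiating tanφ: φ̇ = rω(d cosθ + r)/(d² + r² + 2dr cosθ).
d² + r² + 2dr cosθ = |CA|² = 0.0275635 m²;  d cosθ + r = -0.050501 m.
|ω_lever| = |0.1191·18.28·-0.050501| / 0.0275635 = 3.9898 rad/s.

3.99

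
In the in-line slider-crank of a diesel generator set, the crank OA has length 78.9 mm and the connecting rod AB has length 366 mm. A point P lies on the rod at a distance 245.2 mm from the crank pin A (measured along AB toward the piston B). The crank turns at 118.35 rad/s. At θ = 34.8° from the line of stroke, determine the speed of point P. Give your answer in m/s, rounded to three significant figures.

ω = 118.3 rad/s.  Crank-pin speed |V_A| = rω = 9.3378 m/s, perpendicular to OA.
Rod angle: sinφ = −(r/L) sinθ ⇒ φ = -7.067°; ω_rod = −rω cosθ/√(L²−r²sin²θ) = -21.11 rad/s.
V_P = V_A + ω_rod × AP, with AP = 0.2452 m along the rod.
Components: V_Px = −rω sinθ − a·ω_rod·sinφ = -5.9661 m/s;  V_Py = rω cosθ + a·ω_rod·cosφ = +2.5308 m/s.
|V_P| = √(V_Px² + V_Py²) = 6.4806 m/s.

6.48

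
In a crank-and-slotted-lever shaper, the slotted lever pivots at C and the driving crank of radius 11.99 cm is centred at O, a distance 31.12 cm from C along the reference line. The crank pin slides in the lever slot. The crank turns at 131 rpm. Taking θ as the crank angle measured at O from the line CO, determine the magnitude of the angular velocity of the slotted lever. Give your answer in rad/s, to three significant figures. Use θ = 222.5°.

ω = 13.72 rad/s (from 131 rpm).
Crank pin A relative to C: A = (d + r cosθ, r sinθ); lever angle φ = atan2(r sinθ, d + r cosθ).
Differentiating tanφ: φ̇ = rω(d cosθ + r)/(d² + r² + 2dr cosθ).
d² + r² + 2dr cosθ = |CA|² = 0.0562016 m²;  d cosθ + r = -0.10954 m.
|ω_lever| = |0.1199·13.72·-0.10954| / 0.0562016 = 3.2059 rad/s.

3.21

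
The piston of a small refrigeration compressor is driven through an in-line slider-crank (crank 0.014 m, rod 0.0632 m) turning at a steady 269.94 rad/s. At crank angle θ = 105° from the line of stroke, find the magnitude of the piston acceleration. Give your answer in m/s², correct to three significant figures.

464

ω = 269.9 rad/s
x(θ) = r cosθ + √(L² − r² sin²θ); with ω constant, a = ω²·d²x/dθ².
d²x/dθ² = −r cosθ − r²(cos2θ)/√u − r⁴ sin²2θ/(4u^{3/2}),  u = L² − r² sin²θ = 0.00381137 m².
Substituting r = 0.014 m, L = 0.0632 m, θ = 105°: d²x/dθ² = +0.0063627 m.
a = ω²·d²x/dθ² = (269.9)²·(+0.0063627) = +463.64 m/s²;  |a| = 463.64 m/s².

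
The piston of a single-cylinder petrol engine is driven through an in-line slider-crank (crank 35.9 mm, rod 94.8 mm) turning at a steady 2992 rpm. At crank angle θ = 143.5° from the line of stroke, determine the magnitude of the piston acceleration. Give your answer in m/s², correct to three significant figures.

2390

ω = 2π·2992/60 = 313.3 rad/s
x(θ) = r cosθ + √(L² − r² sin²θ); with ω constant, a = ω²·d²x/dθ².
d²x/dθ² = −r cosθ − r²(cos2θ)/√u − r⁴ sin²2θ/(4u^{3/2}),  u = L² − r² sin²θ = 0.00853104 m².
Substituting r = 0.0359 m, L = 0.0948 m, θ = 143.5°: d²x/dθ² = +0.024297 m.
a = ω²·d²x/dθ² = (313.3)²·(+0.024297) = +2385.2 m/s²;  |a| = 2385.2 m/s².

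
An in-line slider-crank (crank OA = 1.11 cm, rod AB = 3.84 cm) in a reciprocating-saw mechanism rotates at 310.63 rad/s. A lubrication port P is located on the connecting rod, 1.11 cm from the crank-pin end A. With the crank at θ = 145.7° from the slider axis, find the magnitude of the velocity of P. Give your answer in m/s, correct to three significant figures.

2.71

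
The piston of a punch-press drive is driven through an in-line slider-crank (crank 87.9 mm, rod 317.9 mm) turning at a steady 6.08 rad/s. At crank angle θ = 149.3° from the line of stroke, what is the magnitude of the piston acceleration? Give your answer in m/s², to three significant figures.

ω = 6.08 rad/s
x(θ) = r cosθ + √(L² − r² sin²θ); with ω constant, a = ω²·d²x/dθ².
d²x/dθ² = −r cosθ − r²(cos2θ)/√u − r⁴ sin²2θ/(4u^{3/2}),  u = L² − r² sin²θ = 0.0990465 m².
Substituting r = 0.0879 m, L = 0.3179 m, θ = 149.3°: d²x/dθ² = +0.06346 m.
a = ω²·d²x/dθ² = (6.08)²·(+0.06346) = +2.3459 m/s²;  |a| = 2.3459 m/s².

2.35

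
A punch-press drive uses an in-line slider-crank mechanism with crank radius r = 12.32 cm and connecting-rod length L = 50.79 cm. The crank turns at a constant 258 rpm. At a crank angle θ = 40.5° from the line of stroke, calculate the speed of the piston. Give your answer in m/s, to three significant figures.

ω = 2π·258/60 = 27.02 rad/s
For an in-line slider-crank, x = r cosθ + √(L² − r² sin²θ), so v = −rω sinθ·[1 + r cosθ/√(L² − r² sin²θ)].
With r = 0.1232 m, L = 0.5079 m, θ = 40.5°: √(L² − r² sin²θ) = 0.50156 m.
v = −0.1232·27.02·0.64945·[1 + 0.1232·0.76041/0.50156] = -2.5655 m/s.
|v| = 2.5655 m/s.

2.57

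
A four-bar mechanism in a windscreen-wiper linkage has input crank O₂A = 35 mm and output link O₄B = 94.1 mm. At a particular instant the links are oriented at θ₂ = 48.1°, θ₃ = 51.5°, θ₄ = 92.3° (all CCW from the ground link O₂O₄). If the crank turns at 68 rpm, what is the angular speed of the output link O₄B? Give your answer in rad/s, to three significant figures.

ω₂ = 7.121 rad/s (from 68 rpm).
Differentiating the loop-closure r₂e^{iθ₂}+r₃e^{iθ₃}=r₁+r₄e^{iθ₄} gives r₂ω₂e^{iθ₂}+r₃ω₃e^{iθ₃}=r₄ω₄e^{iθ₄}.
Eliminating the other unknown: ω₄ = r₂ω₂ sin(θ₂−θ₃) / [r₄ sin(θ₄−θ₃)].
Numerator sine = -0.05931; denominator sine = +0.65342.
Result = 0.035·7.121·(-0.05931) / (0.0941·(+0.65342)) = -0.24039 rad/s; magnitude 0.24039 rad/s.

0.240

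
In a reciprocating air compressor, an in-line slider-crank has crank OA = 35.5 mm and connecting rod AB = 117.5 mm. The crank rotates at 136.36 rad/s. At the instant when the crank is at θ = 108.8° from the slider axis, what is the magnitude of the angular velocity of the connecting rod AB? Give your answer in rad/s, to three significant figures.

ω = 136.4 rad/s
The rod makes angle φ with the slider axis where L sinφ = r sinθ; differentiating, L cosφ·φ̇ = r ω cosθ.
L cosφ = √(L² − r² sin²θ) = 0.11259 m.
|ω_rod| = r ω |cosθ| / √(L² − r² sin²θ) = 0.0355·136.4·0.32227/0.11259 = 13.856 rad/s.

13.9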